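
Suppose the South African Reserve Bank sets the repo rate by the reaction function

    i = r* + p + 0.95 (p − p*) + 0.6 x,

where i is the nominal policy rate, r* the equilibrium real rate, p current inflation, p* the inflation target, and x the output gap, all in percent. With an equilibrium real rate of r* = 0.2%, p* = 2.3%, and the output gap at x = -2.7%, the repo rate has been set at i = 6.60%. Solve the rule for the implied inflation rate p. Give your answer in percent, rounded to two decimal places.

5.23%

Collecting p: i = r* + (1 + 0.95) p − 0.95 p* + 0.6 x
1.95 p = 6.60 − 0.2 + 0.95 × 2.3 − 0.6 × (-2.7) = 10.205
p = 10.205 / 1.95 = 5.23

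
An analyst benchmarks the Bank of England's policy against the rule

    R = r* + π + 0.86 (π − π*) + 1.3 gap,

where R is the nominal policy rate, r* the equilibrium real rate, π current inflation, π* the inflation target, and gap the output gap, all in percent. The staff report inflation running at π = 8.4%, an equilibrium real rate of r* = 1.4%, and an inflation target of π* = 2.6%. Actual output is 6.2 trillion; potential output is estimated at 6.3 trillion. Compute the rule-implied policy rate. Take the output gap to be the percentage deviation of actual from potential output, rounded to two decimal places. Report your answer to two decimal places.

12.72%

Output gap = 100 × (6.2 − 6.3) / 6.3 = -1.59%.
R = 1.40 + 8.40 + 0.86 × (8.40 − 2.60) + 1.3 × (-1.59)
   = 1.40 + 8.4 + 4.988 − 2.067 = 12.72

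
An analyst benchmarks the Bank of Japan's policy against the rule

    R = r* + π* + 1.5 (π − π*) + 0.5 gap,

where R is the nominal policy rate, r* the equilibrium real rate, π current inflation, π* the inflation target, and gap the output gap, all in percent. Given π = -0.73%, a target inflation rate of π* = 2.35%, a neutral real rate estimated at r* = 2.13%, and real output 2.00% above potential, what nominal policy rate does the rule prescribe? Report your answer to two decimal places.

Output 2.00% above potential → gap = 2.00.
R = 2.13 + 2.35 + 1.5 × (-0.73 − 2.35) + 0.5 × 2.00
   = 2.13 + 2.35 − 4.62 + 1 = 0.86

0.86%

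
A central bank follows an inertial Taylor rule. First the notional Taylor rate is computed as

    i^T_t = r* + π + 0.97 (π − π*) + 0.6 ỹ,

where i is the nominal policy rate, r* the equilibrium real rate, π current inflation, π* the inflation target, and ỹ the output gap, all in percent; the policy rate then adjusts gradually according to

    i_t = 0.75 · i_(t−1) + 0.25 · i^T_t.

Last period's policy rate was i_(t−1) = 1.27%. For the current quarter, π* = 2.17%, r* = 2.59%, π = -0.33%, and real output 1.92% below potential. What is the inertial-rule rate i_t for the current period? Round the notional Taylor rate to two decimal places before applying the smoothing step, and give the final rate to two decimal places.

Output 1.92% below potential → ỹ = -1.92.
i^T_t = 2.59 + (-0.33) + 0.97 × (-0.33 − 2.17) + 0.6 × (-1.92)
   = 2.59 − 0.33 − 2.425 − 1.152 = -1.32
i_t = 0.75 × 1.27 + 0.25 × (-1.32) = 0.9525 − 0.33 = 0.62

0.62%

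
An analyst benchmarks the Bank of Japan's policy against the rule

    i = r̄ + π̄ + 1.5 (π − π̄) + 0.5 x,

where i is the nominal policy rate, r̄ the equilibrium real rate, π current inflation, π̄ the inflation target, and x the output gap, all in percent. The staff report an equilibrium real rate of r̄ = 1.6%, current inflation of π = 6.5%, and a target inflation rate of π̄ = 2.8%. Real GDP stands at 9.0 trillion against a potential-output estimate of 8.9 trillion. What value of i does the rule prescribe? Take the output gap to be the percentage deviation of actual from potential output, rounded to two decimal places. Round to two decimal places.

10.51%

Output gap = 100 × (9.0 − 8.9) / 8.9 = 1.12%.
i = 1.60 + 2.80 + 1.5 × (6.50 − 2.80) + 0.5 × 1.12
   = 1.60 + 2.8 + 5.55 + 0.56 = 10.51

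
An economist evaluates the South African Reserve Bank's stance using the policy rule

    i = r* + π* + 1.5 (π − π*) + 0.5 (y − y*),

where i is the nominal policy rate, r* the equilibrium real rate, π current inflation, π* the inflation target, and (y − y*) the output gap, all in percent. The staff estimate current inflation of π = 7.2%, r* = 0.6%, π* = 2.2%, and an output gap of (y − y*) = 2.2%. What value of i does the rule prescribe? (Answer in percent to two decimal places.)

11.40%

i = 0.6 + 2.2 + 1.5 × (7.2 − 2.2) + 0.5 × 2.2
   = 0.6 + 2.2 + 7.5 + 1.1 = 11.40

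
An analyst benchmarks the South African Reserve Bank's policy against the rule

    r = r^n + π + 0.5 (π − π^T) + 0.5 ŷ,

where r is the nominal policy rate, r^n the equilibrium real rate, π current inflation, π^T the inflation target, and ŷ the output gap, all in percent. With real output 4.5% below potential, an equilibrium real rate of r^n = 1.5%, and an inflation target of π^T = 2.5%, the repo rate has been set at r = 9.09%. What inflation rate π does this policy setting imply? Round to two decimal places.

Output 4.5% below potential → ŷ = -4.5.
Collecting π: r = r^n + (1 + 0.5) π − 0.5 π^T + 0.5 ŷ
1.5 π = 9.09 − 1.5 + 0.5 × 2.5 − 0.5 × (-4.5) = 11.09
π = 11.09 / 1.5 = 7.39

7.39%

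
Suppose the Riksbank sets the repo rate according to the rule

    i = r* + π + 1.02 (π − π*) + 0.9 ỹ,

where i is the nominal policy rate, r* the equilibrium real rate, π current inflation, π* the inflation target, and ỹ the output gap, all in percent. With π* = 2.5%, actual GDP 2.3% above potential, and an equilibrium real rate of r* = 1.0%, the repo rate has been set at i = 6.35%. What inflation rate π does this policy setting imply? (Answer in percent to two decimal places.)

Output 2.3% above potential → ỹ = 2.3.
Collecting π: i = r* + (1 + 1.02) π − 1.02 π* + 0.9 ỹ
2.02 π = 6.35 − 1.0 + 1.02 × 2.5 − 0.9 × 2.3 = 5.83
π = 5.83 / 2.02 = 2.89

2.89%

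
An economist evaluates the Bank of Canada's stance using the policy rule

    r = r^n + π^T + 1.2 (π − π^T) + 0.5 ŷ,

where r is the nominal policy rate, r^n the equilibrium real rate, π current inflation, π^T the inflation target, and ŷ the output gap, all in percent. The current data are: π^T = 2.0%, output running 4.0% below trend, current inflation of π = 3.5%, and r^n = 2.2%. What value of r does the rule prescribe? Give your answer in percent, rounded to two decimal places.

Output 4.0% below potential → ŷ = -4.0.
r = 2.2 + 2.0 + 1.2 × (3.5 − 2.0) + 0.5 × (-4.0)
   = 2.2 + 2 + 1.8 − 2 = 4.00

4.00%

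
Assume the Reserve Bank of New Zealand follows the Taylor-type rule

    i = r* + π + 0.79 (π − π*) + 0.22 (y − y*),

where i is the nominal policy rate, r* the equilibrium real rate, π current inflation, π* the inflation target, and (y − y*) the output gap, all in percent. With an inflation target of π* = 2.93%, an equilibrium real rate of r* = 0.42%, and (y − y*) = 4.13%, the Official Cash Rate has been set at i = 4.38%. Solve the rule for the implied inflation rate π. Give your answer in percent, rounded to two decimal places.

Collecting π: i = r* + (1 + 0.79) π − 0.79 π* + 0.22 (y − y*)
1.79 π = 4.38 − 0.42 + 0.79 × 2.93 − 0.22 × 4.13 = 5.3661
π = 5.3661 / 1.79 = 3.00

3.00%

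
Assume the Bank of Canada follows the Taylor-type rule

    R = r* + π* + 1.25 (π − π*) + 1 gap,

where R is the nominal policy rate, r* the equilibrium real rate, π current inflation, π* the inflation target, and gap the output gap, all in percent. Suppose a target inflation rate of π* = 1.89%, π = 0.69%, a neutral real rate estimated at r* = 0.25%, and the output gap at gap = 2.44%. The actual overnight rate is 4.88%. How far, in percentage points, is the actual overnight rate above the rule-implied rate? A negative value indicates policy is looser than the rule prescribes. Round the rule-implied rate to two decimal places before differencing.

1.80 pp

R = 0.25 + 1.89 + 1.25 × (0.69 − 1.89) + 1 × 2.44
   = 0.25 + 1.89 − 1.5 + 2.44 = 3.08
Deviation = 4.88 − 3.08 = 1.80 pp.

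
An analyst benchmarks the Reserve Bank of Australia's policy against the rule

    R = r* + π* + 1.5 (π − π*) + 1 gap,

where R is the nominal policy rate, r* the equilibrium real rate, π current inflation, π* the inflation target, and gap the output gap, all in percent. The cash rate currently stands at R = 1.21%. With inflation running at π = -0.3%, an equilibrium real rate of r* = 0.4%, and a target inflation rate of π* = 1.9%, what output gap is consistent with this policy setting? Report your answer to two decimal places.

1 gap = 1.21 − 0.4 − 1.9 − 1.5 × ((-0.3) − 1.9) = 2.21
gap = 2.21 / 1 = 2.21

2.21%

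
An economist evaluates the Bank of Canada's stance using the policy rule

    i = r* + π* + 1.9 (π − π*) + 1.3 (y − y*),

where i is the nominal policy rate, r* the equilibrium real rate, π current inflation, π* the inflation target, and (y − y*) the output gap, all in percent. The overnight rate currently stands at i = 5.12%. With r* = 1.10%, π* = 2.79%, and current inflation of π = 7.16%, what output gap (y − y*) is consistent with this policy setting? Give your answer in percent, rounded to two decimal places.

1.3 (y − y*) = 5.12 − 1.10 − 2.79 − 1.9 × (7.16 − 2.79) = -7.073
(y − y*) = -7.073 / 1.3 = -5.44

-5.44%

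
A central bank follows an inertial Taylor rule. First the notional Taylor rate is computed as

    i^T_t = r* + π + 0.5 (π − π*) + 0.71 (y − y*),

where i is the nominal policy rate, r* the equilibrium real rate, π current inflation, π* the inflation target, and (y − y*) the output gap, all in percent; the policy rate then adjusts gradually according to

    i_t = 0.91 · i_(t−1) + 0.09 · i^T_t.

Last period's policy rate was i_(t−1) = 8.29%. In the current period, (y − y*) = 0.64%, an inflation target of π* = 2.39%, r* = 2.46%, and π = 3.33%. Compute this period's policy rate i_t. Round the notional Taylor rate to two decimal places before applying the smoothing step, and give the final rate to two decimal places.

8.15%

i^T_t = 2.46 + 3.33 + 0.5 × (3.33 − 2.39) + 0.71 × 0.64
   = 2.46 + 3.33 + 0.47 + 0.4544 = 6.71
i_t = 0.91 × 8.29 + 0.09 × 6.71 = 7.5439 + 0.6039 = 8.15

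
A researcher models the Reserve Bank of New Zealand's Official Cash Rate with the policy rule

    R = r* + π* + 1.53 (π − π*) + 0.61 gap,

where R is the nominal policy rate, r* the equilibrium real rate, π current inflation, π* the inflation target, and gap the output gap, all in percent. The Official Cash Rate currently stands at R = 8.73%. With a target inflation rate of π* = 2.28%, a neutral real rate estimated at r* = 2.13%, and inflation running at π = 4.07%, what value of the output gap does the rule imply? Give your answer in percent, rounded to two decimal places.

2.59%

0.61 gap = 8.73 − 2.13 − 2.28 − 1.53 × (4.07 − 2.28) = 1.5813
gap = 1.5813 / 0.61 = 2.59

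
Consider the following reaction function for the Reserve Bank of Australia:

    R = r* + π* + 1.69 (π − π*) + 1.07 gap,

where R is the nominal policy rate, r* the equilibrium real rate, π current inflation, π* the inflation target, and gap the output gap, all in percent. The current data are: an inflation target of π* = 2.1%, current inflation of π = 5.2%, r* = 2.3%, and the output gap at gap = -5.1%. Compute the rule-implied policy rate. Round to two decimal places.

4.18%

R = 2.3 + 2.1 + 1.69 × (5.2 − 2.1) + 1.07 × (-5.1)
   = 2.3 + 2.1 + 5.239 − 5.457 = 4.18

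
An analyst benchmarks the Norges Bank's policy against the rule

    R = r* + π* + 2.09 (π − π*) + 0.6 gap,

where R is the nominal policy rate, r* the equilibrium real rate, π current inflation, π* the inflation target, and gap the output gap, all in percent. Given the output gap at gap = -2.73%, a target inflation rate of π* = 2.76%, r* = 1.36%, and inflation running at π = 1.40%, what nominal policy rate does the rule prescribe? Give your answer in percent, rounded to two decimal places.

R = 1.36 + 2.76 + 2.09 × (1.40 − 2.76) + 0.6 × (-2.73)
   = 1.36 + 2.76 − 2.8424 − 1.638 = -0.36

-0.36%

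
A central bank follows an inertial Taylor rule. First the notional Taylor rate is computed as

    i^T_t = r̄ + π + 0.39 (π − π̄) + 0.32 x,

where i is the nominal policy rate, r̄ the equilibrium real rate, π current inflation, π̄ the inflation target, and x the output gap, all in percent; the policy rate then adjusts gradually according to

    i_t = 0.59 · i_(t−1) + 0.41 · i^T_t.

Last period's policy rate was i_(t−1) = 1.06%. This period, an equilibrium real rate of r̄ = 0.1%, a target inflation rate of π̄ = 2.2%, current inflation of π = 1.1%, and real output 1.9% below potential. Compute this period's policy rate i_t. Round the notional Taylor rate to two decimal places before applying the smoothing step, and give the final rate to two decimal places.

0.69%

Output 1.9% below potential → x = -1.9.
i^T_t = 0.1 + 1.1 + 0.39 × (1.1 − 2.2) + 0.32 × (-1.9)
   = 0.1 + 1.1 − 0.429 − 0.608 = 0.16
i_t = 0.59 × 1.06 + 0.41 × 0.16 = 0.6254 + 0.0656 = 0.69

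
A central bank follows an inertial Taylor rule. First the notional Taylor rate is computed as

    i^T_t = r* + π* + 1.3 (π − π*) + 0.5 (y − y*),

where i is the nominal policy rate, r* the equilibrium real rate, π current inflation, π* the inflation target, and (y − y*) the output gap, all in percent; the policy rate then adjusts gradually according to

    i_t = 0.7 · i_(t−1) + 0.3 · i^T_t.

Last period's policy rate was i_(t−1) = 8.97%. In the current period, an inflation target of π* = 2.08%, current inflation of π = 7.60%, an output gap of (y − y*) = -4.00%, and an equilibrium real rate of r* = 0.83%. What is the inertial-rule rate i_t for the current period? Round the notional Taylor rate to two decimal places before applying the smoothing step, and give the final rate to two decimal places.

8.71%

i^T_t = 0.83 + 2.08 + 1.3 × (7.60 − 2.08) + 0.5 × (-4.00)
   = 0.83 + 2.08 + 7.176 − 2 = 8.09
i_t = 0.7 × 8.97 + 0.3 × 8.09 = 6.279 + 2.427 = 8.71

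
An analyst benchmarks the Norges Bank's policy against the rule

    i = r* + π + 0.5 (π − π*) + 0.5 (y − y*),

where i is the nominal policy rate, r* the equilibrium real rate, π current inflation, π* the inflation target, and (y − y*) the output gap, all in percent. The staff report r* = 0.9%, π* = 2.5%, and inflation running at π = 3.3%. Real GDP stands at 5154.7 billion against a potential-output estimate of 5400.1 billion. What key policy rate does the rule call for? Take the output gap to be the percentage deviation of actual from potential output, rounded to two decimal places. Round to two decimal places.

Output gap = 100 × (5154.7 − 5400.1) / 5400.1 = -4.54%.
i = 0.90 + 3.30 + 0.5 × (3.30 − 2.50) + 0.5 × (-4.54)
   = 0.90 + 3.3 + 0.4 − 2.27 = 2.33

2.33%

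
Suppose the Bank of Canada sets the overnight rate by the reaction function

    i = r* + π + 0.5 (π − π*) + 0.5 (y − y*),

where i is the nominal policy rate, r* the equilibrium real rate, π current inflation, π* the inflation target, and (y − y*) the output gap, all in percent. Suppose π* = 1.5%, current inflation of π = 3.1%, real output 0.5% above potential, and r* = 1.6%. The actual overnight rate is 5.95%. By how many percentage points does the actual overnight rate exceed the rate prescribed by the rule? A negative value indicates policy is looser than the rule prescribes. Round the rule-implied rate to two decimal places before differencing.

0.20 pp

Output 0.5% above potential → (y − y*) = 0.5.
i = 1.6 + 3.1 + 0.5 × (3.1 − 1.5) + 0.5 × 0.5
   = 1.6 + 3.1 + 0.8 + 0.25 = 5.75
Deviation = 5.95 − 5.75 = 0.20 pp.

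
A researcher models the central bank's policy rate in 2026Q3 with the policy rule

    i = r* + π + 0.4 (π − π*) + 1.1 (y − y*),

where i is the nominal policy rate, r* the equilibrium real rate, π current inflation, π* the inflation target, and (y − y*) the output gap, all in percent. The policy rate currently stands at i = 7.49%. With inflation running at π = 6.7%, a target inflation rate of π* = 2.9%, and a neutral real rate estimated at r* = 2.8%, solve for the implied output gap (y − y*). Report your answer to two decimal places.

-3.21%

1.1 (y − y*) = 7.49 − 2.8 − 6.7 − 0.4 × (6.7 − 2.9) = -3.53
(y − y*) = -3.53 / 1.1 = -3.21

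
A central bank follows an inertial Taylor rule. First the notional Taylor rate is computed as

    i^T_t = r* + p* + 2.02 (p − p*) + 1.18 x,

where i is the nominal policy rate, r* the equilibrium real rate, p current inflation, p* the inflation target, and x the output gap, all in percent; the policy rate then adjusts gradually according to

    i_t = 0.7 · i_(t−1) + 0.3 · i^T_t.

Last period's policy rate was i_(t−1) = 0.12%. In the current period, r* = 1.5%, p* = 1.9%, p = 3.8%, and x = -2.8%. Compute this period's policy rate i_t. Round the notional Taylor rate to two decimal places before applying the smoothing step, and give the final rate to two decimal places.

i^T_t = 1.5 + 1.9 + 2.02 × (3.8 − 1.9) + 1.18 × (-2.8)
   = 1.5 + 1.9 + 3.838 − 3.304 = 3.93
i_t = 0.7 × 0.12 + 0.3 × 3.93 = 0.084 + 1.179 = 1.26

1.26%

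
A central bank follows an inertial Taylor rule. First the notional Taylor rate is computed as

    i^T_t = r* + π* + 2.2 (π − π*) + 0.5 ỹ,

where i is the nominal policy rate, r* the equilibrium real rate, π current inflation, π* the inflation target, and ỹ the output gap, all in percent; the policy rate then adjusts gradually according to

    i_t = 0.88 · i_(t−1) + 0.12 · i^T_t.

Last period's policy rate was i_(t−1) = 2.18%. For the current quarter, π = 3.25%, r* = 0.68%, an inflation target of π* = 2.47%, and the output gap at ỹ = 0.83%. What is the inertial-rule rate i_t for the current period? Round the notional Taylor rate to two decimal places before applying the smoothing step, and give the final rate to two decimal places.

i^T_t = 0.68 + 2.47 + 2.2 × (3.25 − 2.47) + 0.5 × 0.83
   = 0.68 + 2.47 + 1.716 + 0.415 = 5.28
i_t = 0.88 × 2.18 + 0.12 × 5.28 = 1.9184 + 0.6336 = 2.55

2.55%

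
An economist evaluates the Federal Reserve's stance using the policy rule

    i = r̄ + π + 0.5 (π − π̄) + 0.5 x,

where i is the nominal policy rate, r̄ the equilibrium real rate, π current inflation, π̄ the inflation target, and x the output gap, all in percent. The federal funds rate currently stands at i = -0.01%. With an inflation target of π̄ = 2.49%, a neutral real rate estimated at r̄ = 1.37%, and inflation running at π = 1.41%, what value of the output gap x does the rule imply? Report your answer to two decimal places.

-4.50%

0.5 x = -0.01 − 1.37 − 1.41 − 0.5 × (1.41 − 2.49) = -2.25
x = -2.25 / 0.5 = -4.50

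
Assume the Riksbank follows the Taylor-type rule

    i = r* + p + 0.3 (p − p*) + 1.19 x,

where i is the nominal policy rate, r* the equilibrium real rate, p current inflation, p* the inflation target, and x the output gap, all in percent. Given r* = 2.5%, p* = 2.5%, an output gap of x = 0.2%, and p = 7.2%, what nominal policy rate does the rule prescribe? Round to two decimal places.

11.35%

i = 2.5 + 7.2 + 0.3 × (7.2 − 2.5) + 1.19 × 0.2
   = 2.5 + 7.2 + 1.41 + 0.238 = 11.35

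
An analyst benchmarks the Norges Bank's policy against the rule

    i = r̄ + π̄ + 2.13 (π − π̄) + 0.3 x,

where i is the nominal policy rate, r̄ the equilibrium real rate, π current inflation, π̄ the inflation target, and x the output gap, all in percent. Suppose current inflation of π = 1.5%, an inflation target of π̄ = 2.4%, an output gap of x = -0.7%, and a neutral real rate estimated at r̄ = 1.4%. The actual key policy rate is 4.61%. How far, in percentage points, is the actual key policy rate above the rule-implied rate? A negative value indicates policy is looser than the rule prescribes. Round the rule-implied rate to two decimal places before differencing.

2.94 pp

i = 1.4 + 2.4 + 2.13 × (1.5 − 2.4) + 0.3 × (-0.7)
   = 1.4 + 2.4 − 1.917 − 0.21 = 1.67
Deviation = 4.61 − 1.67 = 2.94 pp.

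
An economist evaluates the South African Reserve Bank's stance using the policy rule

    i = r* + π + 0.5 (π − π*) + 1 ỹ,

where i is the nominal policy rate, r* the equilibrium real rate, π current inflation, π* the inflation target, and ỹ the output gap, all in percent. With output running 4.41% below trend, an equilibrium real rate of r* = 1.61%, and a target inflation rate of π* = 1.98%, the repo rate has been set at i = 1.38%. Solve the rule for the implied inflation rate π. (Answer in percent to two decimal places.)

Output 4.41% below potential → ỹ = -4.41.
Collecting π: i = r* + (1 + 0.5) π − 0.5 π* + 1 ỹ
1.5 π = 1.38 − 1.61 + 0.5 × 1.98 − 1 × (-4.41) = 5.17
π = 5.17 / 1.5 = 3.45

3.45%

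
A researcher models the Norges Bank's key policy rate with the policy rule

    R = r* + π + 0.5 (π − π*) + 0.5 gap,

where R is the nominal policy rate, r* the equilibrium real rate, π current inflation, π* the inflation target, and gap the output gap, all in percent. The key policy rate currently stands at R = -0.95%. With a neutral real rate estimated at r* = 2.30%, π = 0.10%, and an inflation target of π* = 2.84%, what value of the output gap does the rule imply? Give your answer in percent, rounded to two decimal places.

-3.96%

0.5 gap = -0.95 − 2.30 − 0.10 − 0.5 × (0.10 − 2.84) = -1.98
gap = -1.98 / 0.5 = -3.96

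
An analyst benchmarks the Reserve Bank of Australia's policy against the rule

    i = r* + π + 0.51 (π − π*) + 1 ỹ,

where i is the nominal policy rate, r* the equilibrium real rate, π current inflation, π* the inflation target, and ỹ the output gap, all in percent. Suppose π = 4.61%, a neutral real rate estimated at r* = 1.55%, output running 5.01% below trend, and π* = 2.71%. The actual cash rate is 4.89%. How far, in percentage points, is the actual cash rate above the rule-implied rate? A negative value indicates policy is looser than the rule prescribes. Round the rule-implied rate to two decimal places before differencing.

Output 5.01% below potential → ỹ = -5.01.
i = 1.55 + 4.61 + 0.51 × (4.61 − 2.71) + 1 × (-5.01)
   = 1.55 + 4.61 + 0.969 − 5.01 = 2.12
Deviation = 4.89 − 2.12 = 2.77 pp.

2.77 pp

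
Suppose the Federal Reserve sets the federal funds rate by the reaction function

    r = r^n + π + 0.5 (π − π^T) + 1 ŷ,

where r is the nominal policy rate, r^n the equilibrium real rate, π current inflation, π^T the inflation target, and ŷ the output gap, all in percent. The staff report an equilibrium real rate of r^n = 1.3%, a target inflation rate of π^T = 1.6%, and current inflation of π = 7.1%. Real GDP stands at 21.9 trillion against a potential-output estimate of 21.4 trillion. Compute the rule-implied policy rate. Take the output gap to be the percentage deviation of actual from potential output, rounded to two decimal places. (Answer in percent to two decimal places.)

13.49%

Output gap = 100 × (21.9 − 21.4) / 21.4 = 2.34%.
r = 1.30 + 7.10 + 0.5 × (7.10 − 1.60) + 1 × 2.34
   = 1.30 + 7.1 + 2.75 + 2.34 = 13.49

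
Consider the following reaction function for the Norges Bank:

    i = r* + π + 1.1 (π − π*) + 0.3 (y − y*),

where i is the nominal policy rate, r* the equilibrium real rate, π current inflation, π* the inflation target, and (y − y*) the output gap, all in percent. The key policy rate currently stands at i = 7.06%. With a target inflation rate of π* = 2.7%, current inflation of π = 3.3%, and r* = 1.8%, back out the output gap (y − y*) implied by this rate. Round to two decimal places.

0.3 (y − y*) = 7.06 − 1.8 − 3.3 − 1.1 × (3.3 − 2.7) = 1.3
(y − y*) = 1.3 / 0.3 = 4.33

4.33%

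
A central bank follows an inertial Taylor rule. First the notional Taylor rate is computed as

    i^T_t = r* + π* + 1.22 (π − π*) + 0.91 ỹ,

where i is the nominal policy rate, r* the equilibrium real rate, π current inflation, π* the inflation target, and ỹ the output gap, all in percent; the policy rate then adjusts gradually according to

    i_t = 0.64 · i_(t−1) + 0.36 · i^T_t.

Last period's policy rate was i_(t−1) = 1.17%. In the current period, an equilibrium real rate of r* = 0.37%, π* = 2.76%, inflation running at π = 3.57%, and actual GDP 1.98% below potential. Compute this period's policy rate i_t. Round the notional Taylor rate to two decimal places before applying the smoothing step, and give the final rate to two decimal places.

Output 1.98% below potential → ỹ = -1.98.
i^T_t = 0.37 + 2.76 + 1.22 × (3.57 − 2.76) + 0.91 × (-1.98)
   = 0.37 + 2.76 + 0.9882 − 1.8018 = 2.32
i_t = 0.64 × 1.17 + 0.36 × 2.32 = 0.7488 + 0.8352 = 1.58

1.58%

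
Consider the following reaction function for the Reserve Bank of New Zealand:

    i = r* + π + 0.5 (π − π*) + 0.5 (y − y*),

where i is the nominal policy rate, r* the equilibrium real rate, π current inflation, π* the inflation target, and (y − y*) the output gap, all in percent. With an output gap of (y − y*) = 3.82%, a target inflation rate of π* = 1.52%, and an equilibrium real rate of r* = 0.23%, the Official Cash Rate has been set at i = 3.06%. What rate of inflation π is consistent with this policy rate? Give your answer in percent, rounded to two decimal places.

1.12%

Collecting π: i = r* + (1 + 0.5) π − 0.5 π* + 0.5 (y − y*)
1.5 π = 3.06 − 0.23 + 0.5 × 1.52 − 0.5 × 3.82 = 1.68
π = 1.68 / 1.5 = 1.12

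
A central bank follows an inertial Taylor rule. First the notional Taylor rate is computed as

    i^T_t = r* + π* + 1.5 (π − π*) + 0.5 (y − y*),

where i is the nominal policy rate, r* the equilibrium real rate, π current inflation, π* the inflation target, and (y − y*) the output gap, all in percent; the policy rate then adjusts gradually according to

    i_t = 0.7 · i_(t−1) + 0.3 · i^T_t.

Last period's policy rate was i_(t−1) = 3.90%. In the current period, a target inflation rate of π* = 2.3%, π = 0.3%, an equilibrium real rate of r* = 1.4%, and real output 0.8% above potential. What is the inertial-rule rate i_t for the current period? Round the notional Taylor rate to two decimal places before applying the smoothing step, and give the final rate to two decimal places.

Output 0.8% above potential → (y − y*) = 0.8.
i^T_t = 1.4 + 2.3 + 1.5 × (0.3 − 2.3) + 0.5 × 0.8
   = 1.4 + 2.3 − 3 + 0.4 = 1.10
i_t = 0.7 × 3.90 + 0.3 × 1.10 = 2.73 + 0.33 = 3.06

3.06%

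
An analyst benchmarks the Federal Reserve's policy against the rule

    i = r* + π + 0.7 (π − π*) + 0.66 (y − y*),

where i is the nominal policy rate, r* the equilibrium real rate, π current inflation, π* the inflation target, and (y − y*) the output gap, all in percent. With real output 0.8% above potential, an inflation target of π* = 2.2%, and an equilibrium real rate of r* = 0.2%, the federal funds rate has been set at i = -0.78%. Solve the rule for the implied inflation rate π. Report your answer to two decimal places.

Output 0.8% above potential → (y − y*) = 0.8.
Collecting π: i = r* + (1 + 0.7) π − 0.7 π* + 0.66 (y − y*)
1.7 π = -0.78 − 0.2 + 0.7 × 2.2 − 0.66 × 0.8 = 0.032
π = 0.032 / 1.7 = 0.02

0.02%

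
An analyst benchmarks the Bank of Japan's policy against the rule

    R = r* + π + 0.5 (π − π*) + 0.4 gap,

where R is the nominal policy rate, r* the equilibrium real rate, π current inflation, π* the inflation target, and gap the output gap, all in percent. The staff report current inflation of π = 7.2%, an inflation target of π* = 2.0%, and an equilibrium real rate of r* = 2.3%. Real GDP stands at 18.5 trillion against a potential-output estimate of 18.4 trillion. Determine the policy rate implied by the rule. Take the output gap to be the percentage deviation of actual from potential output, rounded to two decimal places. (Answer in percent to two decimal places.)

12.32%

Output gap = 100 × (18.5 − 18.4) / 18.4 = 0.54%.
R = 2.30 + 7.20 + 0.5 × (7.20 − 2.00) + 0.4 × 0.54
   = 2.30 + 7.2 + 2.6 + 0.216 = 12.32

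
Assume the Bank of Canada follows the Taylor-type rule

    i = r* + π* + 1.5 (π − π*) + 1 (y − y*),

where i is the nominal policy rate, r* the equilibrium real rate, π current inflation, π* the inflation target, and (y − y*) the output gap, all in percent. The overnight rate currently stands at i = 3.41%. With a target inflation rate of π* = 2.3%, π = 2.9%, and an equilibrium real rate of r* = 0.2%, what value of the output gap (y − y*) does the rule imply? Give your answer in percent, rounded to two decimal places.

1 (y − y*) = 3.41 − 0.2 − 2.3 − 1.5 × (2.9 − 2.3) = 0.01
(y − y*) = 0.01 / 1 = 0.01

0.01%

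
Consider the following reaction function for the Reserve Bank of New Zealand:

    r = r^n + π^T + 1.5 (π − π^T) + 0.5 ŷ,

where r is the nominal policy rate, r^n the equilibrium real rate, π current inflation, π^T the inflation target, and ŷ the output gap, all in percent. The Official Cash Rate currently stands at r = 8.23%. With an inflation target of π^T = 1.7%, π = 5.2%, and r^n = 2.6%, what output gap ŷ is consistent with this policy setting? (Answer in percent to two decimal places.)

-2.64%

0.5 ŷ = 8.23 − 2.6 − 1.7 − 1.5 × (5.2 − 1.7) = -1.32
ŷ = -1.32 / 0.5 = -2.64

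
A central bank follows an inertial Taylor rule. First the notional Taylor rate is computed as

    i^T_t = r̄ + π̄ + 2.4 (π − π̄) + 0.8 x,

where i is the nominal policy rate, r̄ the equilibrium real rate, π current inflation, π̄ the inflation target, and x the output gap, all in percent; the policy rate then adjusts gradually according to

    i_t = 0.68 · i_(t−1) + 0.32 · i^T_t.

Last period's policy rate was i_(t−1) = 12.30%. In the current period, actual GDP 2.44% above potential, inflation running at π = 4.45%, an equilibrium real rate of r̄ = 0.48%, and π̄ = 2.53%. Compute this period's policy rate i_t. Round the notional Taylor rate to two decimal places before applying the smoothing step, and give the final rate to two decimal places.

Output 2.44% above potential → x = 2.44.
i^T_t = 0.48 + 2.53 + 2.4 × (4.45 − 2.53) + 0.8 × 2.44
   = 0.48 + 2.53 + 4.608 + 1.952 = 9.57
i_t = 0.68 × 12.30 + 0.32 × 9.57 = 8.364 + 3.0624 = 11.43

11.43%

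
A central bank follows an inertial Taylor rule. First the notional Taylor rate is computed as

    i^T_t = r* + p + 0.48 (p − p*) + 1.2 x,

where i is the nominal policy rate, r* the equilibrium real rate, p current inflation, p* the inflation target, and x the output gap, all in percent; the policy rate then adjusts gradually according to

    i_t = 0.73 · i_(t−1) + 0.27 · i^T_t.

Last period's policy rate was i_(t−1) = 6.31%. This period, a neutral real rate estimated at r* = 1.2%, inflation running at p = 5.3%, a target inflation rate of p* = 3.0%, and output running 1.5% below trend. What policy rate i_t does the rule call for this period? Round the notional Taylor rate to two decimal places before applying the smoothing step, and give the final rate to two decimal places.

6.17%

Output 1.5% below potential → x = -1.5.
i^T_t = 1.2 + 5.3 + 0.48 × (5.3 − 3.0) + 1.2 × (-1.5)
   = 1.2 + 5.3 + 1.104 − 1.8 = 5.80
i_t = 0.73 × 6.31 + 0.27 × 5.80 = 4.6063 + 1.566 = 6.17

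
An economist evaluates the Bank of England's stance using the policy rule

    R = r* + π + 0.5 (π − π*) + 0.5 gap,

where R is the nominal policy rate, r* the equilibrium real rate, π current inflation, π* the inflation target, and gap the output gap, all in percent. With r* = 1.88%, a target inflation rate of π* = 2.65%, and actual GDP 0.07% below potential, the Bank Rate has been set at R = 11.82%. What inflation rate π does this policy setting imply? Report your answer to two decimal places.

7.53%

Output 0.07% below potential → gap = -0.07.
Collecting π: R = r* + (1 + 0.5) π − 0.5 π* + 0.5 gap
1.5 π = 11.82 − 1.88 + 0.5 × 2.65 − 0.5 × (-0.07) = 11.3
π = 11.3 / 1.5 = 7.53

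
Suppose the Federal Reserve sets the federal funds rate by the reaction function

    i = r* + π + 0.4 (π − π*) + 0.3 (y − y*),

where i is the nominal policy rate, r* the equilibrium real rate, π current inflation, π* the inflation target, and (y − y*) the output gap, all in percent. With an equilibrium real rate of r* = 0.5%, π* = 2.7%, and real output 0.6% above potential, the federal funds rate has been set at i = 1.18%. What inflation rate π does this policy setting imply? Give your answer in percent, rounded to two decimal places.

Output 0.6% above potential → (y − y*) = 0.6.
Collecting π: i = r* + (1 + 0.4) π − 0.4 π* + 0.3 (y − y*)
1.4 π = 1.18 − 0.5 + 0.4 × 2.7 − 0.3 × 0.6 = 1.58
π = 1.58 / 1.4 = 1.13

1.13%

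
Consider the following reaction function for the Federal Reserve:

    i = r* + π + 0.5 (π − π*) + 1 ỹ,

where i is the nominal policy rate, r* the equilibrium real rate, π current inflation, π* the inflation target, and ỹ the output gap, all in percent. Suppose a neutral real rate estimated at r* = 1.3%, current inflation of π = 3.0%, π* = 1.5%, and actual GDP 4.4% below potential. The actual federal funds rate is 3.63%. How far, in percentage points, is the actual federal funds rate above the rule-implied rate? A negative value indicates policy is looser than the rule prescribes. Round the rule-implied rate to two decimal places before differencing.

2.98 pp

Output 4.4% below potential → ỹ = -4.4.
i = 1.3 + 3.0 + 0.5 × (3.0 − 1.5) + 1 × (-4.4)
   = 1.3 + 3 + 0.75 − 4.4 = 0.65
Deviation = 3.63 − 0.65 = 2.98 pp.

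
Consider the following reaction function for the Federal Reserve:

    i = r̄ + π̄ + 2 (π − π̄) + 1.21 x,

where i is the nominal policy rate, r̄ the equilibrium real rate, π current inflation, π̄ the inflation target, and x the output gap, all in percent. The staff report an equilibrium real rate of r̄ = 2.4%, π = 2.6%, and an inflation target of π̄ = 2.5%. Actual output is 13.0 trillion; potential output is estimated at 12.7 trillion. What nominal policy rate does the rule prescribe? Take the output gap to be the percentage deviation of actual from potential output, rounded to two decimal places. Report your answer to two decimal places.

Output gap = 100 × (13.0 − 12.7) / 12.7 = 2.36%.
i = 2.40 + 2.50 + 2 × (2.60 − 2.50) + 1.21 × 2.36
   = 2.40 + 2.5 + 0.2 + 2.8556 = 7.96

7.96%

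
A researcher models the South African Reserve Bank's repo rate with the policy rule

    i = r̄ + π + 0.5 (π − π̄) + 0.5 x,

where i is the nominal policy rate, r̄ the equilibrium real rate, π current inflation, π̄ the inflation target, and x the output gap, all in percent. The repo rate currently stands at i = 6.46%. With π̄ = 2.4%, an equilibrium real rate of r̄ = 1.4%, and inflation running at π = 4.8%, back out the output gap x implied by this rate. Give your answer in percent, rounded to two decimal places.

-1.88%

0.5 x = 6.46 − 1.4 − 4.8 − 0.5 × (4.8 − 2.4) = -0.94
x = -0.94 / 0.5 = -1.88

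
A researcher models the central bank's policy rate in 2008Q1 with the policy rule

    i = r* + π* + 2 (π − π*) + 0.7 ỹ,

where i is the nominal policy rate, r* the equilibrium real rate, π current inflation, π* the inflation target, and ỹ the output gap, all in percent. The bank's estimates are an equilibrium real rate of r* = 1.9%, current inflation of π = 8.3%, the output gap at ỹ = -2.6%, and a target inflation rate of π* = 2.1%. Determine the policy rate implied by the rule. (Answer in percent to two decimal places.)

i = 1.9 + 2.1 + 2 × (8.3 − 2.1) + 0.7 × (-2.6)
   = 1.9 + 2.1 + 12.4 − 1.82 = 14.58

14.58%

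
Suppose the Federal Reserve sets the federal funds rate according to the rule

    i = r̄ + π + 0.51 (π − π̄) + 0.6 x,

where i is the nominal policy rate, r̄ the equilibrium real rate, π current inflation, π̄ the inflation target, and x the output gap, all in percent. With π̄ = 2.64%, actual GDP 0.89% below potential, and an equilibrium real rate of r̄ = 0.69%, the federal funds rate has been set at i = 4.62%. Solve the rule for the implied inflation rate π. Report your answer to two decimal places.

Output 0.89% below potential → x = -0.89.
Collecting π: i = r̄ + (1 + 0.51) π − 0.51 π̄ + 0.6 x
1.51 π = 4.62 − 0.69 + 0.51 × 2.64 − 0.6 × (-0.89) = 5.8104
π = 5.8104 / 1.51 = 3.85

3.85%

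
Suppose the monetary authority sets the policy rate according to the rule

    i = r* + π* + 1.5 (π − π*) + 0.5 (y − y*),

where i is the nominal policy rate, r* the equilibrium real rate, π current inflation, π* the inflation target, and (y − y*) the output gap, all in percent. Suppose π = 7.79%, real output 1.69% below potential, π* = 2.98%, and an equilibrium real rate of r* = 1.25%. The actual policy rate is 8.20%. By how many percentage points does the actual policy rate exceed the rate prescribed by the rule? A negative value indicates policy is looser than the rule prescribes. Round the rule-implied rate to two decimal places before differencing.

-2.40 pp

Output 1.69% below potential → (y − y*) = -1.69.
i = 1.25 + 2.98 + 1.5 × (7.79 − 2.98) + 0.5 × (-1.69)
   = 1.25 + 2.98 + 7.215 − 0.845 = 10.60
Deviation = 8.20 − 10.60 = -2.40 pp.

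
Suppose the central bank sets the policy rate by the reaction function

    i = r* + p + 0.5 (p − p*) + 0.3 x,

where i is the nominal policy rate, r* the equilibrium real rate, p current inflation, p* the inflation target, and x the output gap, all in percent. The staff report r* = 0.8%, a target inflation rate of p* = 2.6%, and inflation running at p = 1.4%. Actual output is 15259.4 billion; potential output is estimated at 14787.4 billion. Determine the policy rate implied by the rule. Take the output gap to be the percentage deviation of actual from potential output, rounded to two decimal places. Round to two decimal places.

Output gap = 100 × (15259.4 − 14787.4) / 14787.4 = 3.19%.
i = 0.80 + 1.40 + 0.5 × (1.40 − 2.60) + 0.3 × 3.19
   = 0.80 + 1.4 − 0.6 + 0.957 = 2.56

2.56%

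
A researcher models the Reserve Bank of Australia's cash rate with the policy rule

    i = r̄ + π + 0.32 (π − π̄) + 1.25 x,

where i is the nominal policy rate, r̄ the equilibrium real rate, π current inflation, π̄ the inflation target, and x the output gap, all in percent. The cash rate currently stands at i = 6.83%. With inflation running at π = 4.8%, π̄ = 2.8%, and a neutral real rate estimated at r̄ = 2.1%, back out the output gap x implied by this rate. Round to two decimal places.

1.25 x = 6.83 − 2.1 − 4.8 − 0.32 × (4.8 − 2.8) = -0.71
x = -0.71 / 1.25 = -0.57

-0.57%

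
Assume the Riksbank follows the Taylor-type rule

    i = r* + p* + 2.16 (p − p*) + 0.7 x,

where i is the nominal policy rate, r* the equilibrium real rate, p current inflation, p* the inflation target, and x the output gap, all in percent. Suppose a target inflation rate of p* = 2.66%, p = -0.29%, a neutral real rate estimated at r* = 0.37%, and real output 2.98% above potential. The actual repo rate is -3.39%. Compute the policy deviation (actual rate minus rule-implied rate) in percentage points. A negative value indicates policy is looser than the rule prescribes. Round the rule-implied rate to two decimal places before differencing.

-2.13 pp

Output 2.98% above potential → x = 2.98.
i = 0.37 + 2.66 + 2.16 × (-0.29 − 2.66) + 0.7 × 2.98
   = 0.37 + 2.66 − 6.372 + 2.086 = -1.26
Deviation = -3.39 − (-1.26) = -2.13 pp.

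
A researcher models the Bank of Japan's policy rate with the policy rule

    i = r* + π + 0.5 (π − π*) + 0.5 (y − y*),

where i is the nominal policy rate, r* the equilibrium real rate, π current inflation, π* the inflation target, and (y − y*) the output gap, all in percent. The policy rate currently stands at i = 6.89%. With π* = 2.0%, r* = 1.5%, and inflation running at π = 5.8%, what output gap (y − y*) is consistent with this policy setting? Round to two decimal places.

0.5 (y − y*) = 6.89 − 1.5 − 5.8 − 0.5 × (5.8 − 2.0) = -2.31
(y − y*) = -2.31 / 0.5 = -4.62

-4.62%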